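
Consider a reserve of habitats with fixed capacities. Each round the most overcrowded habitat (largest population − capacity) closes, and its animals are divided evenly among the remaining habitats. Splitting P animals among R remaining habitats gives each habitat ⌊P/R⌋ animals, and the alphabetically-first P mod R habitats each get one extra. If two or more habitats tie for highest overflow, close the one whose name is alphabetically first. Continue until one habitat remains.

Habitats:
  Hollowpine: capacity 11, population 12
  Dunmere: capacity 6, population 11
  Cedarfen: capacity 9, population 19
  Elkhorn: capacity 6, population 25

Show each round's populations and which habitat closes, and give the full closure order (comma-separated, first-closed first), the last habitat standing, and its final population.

Round 1: Cedarfen=19 Dunmere=11 Elkhorn=25 Hollowpine=12 → close Elkhorn (overflow 19)
  25÷3 = 8 each, +1 to first 1
Round 2: Cedarfen=28 Dunmere=19 Hollowpine=20 → close Cedarfen (overflow 19)
  28÷2 = 14 each, +1 to first 0
Round 3: Dunmere=33 Hollowpine=34 → close Dunmere (overflow 27)
  33÷1 = 33 each, +1 to first 0

Closure order: Elkhorn, Cedarfen, Dunmere
Last habitat: Hollowpine with 67 animals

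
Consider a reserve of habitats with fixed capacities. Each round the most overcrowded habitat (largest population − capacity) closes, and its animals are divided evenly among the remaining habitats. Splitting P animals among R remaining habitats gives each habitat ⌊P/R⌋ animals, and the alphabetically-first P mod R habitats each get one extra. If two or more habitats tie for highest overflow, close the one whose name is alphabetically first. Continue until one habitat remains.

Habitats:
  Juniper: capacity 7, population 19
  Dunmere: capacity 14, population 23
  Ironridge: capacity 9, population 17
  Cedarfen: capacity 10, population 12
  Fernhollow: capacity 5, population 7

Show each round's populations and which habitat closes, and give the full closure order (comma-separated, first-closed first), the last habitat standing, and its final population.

Closure order: Juniper, Dunmere, Ironridge, Cedarfen
Last habitat: Fernhollow with 78 animals

Round 1: Cedarfen=12 Dunmere=23 Fernhollow=7 Ironridge=17 Juniper=19 → close Juniper (overflow 12)
  19÷4 = 4 each, +1 to first 3
Round 2: Cedarfen=17 Dunmere=28 Fernhollow=12 Ironridge=21 → close Dunmere (overflow 14)
  28÷3 = 9 each, +1 to first 1
Round 3: Cedarfen=27 Fernhollow=21 Ironridge=30 → close Ironridge (overflow 21)
  30÷2 = 15 each, +1 to first 0
Round 4: Cedarfen=42 Fernhollow=36 → close Cedarfen (overflow 32)
  42÷1 = 42 each, +1 to first 0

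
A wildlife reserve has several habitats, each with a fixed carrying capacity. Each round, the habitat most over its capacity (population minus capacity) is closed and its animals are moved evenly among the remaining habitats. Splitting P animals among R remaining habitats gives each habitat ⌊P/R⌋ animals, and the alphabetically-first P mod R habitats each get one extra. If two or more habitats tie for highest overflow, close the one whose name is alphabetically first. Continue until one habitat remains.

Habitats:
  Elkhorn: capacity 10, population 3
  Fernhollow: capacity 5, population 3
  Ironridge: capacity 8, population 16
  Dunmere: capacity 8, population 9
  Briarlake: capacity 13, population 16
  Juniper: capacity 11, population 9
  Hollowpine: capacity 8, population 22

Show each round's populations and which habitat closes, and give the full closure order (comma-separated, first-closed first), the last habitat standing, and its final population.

Closure order: Hollowpine, Ironridge, Briarlake, Dunmere, Fernhollow, Juniper
Last habitat: Elkhorn with 78 animals

Round 1: Briarlake=16 Dunmere=9 Elkhorn=3 Fernhollow=3 Hollowpine=22 Ironridge=16 Juniper=9 → close Hollowpine (overflow 14)
  22÷6 = 3 each, +1 to first 4
Round 2: Briarlake=20 Dunmere=13 Elkhorn=7 Fernhollow=7 Ironridge=19 Juniper=12 → close Ironridge (overflow 11)
  19÷5 = 3 each, +1 to first 4
Round 3: Briarlake=24 Dunmere=17 Elkhorn=11 Fernhollow=11 Juniper=15 → close Briarlake (overflow 11)
  24÷4 = 6 each, +1 to first 0
Round 4: Dunmere=23 Elkhorn=17 Fernhollow=17 Juniper=21 → close Dunmere (overflow 15)
  23÷3 = 7 each, +1 to first 2
Round 5: Elkhorn=25 Fernhollow=25 Juniper=28 → close Fernhollow (overflow 20)
  25÷2 = 12 each, +1 to first 1
Round 6: Elkhorn=38 Juniper=40 → close Juniper (overflow 29)
  40÷1 = 40 each, +1 to first 0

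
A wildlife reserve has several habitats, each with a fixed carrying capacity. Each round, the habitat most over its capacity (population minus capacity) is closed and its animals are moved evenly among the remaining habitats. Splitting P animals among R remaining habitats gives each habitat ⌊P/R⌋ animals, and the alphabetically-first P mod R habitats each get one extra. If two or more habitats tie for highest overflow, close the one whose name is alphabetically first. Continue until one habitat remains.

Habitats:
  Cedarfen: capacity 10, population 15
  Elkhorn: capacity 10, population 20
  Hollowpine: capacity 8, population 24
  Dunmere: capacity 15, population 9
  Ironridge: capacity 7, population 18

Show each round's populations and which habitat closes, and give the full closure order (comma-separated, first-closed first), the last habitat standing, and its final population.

Round 1: Cedarfen=15 Dunmere=9 Elkhorn=20 Hollowpine=24 Ironridge=18 → close Hollowpine (overflow 16)
  24÷4 = 6 each, +1 to first 0
Round 2: Cedarfen=21 Dunmere=15 Elkhorn=26 Ironridge=24 → close Ironridge (overflow 17)
  24÷3 = 8 each, +1 to first 0
Round 3: Cedarfen=29 Dunmere=23 Elkhorn=34 → close Elkhorn (overflow 24)
  34÷2 = 17 each, +1 to first 0
Round 4: Cedarfen=46 Dunmere=40 → close Cedarfen (overflow 36)
  46÷1 = 46 each, +1 to first 0

Closure order: Hollowpine, Ironridge, Elkhorn, Cedarfen
Last habitat: Dunmere with 86 animals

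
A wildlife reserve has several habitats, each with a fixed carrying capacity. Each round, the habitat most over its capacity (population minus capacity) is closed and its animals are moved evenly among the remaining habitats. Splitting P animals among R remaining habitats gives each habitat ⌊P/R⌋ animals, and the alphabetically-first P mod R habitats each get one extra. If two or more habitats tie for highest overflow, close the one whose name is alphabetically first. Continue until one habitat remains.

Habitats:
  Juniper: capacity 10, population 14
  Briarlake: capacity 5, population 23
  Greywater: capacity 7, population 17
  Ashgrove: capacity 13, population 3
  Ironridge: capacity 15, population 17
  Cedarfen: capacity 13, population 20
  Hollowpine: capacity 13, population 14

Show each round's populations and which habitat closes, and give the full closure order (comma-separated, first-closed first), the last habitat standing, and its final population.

Round 1: Ashgrove=3 Briarlake=23 Cedarfen=20 Greywater=17 Hollowpine=14 Ironridge=17 Juniper=14 → close Briarlake (overflow 18)
  23÷6 = 3 each, +1 to first 5
Round 2: Ashgrove=7 Cedarfen=24 Greywater=21 Hollowpine=18 Ironridge=21 Juniper=17 → close Greywater (overflow 14)
  21÷5 = 4 each, +1 to first 1
Round 3: Ashgrove=12 Cedarfen=28 Hollowpine=22 Ironridge=25 Juniper=21 → close Cedarfen (overflow 15)
  28÷4 = 7 each, +1 to first 0
Round 4: Ashgrove=19 Hollowpine=29 Ironridge=32 Juniper=28 → close Juniper (overflow 18)
  28÷3 = 9 each, +1 to first 1
Round 5: Ashgrove=29 Hollowpine=38 Ironridge=41 → close Ironridge (overflow 26)
  41÷2 = 20 each, +1 to first 1
Round 6: Ashgrove=50 Hollowpine=58 → close Hollowpine (overflow 45)
  58÷1 = 58 each, +1 to first 0

Closure order: Briarlake, Greywater, Cedarfen, Juniper, Ironridge, Hollowpine
Last habitat: Ashgrove with 108 animals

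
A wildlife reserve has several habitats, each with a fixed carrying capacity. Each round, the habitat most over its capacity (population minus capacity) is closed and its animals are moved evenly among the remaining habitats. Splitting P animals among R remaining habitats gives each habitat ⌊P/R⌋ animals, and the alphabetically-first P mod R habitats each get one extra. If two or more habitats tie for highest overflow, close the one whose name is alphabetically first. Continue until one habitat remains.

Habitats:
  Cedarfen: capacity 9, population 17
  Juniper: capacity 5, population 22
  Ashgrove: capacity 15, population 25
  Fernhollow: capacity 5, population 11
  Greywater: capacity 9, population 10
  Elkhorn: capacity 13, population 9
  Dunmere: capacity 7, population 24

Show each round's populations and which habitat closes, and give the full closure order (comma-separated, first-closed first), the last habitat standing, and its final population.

Round 1: Ashgrove=25 Cedarfen=17 Dunmere=24 Elkhorn=9 Fernhollow=11 Greywater=10 Juniper=22 → close Dunmere (overflow 17)
  24÷6 = 4 each, +1 to first 0
Round 2: Ashgrove=29 Cedarfen=21 Elkhorn=13 Fernhollow=15 Greywater=14 Juniper=26 → close Juniper (overflow 21)
  26÷5 = 5 each, +1 to first 1
Round 3: Ashgrove=35 Cedarfen=26 Elkhorn=18 Fernhollow=20 Greywater=19 → close Ashgrove (overflow 20)
  35÷4 = 8 each, +1 to first 3
Round 4: Cedarfen=35 Elkhorn=27 Fernhollow=29 Greywater=27 → close Cedarfen (overflow 26)
  35÷3 = 11 each, +1 to first 2
Round 5: Elkhorn=39 Fernhollow=41 Greywater=38 → close Fernhollow (overflow 36)
  41÷2 = 20 each, +1 to first 1
Round 6: Elkhorn=60 Greywater=58 → close Greywater (overflow 49)
  58÷1 = 58 each, +1 to first 0

Closure order: Dunmere, Juniper, Ashgrove, Cedarfen, Fernhollow, Greywater
Last habitat: Elkhorn with 118 animals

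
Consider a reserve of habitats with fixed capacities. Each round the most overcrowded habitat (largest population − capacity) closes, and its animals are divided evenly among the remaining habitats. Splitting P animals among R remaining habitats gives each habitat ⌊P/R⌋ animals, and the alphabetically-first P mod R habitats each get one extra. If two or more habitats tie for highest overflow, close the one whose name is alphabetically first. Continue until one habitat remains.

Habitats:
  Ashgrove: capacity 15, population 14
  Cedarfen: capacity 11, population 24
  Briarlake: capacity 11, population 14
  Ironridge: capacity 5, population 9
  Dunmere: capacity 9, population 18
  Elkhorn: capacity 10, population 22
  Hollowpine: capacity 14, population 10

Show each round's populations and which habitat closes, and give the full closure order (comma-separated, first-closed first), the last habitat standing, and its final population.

Round 1: Ashgrove=14 Briarlake=14 Cedarfen=24 Dunmere=18 Elkhorn=22 Hollowpine=10 Ironridge=9 → close Cedarfen (overflow 13)
  24÷6 = 4 each, +1 to first 0
Round 2: Ashgrove=18 Briarlake=18 Dunmere=22 Elkhorn=26 Hollowpine=14 Ironridge=13 → close Elkhorn (overflow 16)
  26÷5 = 5 each, +1 to first 1
Round 3: Ashgrove=24 Briarlake=23 Dunmere=27 Hollowpine=19 Ironridge=18 → close Dunmere (overflow 18)
  27÷4 = 6 each, +1 to first 3
Round 4: Ashgrove=31 Briarlake=30 Hollowpine=26 Ironridge=24 → close Briarlake (overflow 19)
  30÷3 = 10 each, +1 to first 0
Round 5: Ashgrove=41 Hollowpine=36 Ironridge=34 → close Ironridge (overflow 29)
  34÷2 = 17 each, +1 to first 0
Round 6: Ashgrove=58 Hollowpine=53 → close Ashgrove (overflow 43)
  58÷1 = 58 each, +1 to first 0

Closure order: Cedarfen, Elkhorn, Dunmere, Briarlake, Ironridge, Ashgrove
Last habitat: Hollowpine with 111 animals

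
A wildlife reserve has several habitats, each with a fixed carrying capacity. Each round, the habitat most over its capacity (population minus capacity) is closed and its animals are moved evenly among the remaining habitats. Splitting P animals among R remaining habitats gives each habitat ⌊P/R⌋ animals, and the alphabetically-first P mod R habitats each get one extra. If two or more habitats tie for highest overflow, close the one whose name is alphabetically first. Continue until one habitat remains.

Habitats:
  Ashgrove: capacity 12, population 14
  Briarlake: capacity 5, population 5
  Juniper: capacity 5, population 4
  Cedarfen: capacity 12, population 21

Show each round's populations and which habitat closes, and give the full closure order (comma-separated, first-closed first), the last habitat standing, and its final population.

Closure order: Cedarfen, Ashgrove, Briarlake
Last habitat: Juniper with 44 animals

Round 1: Ashgrove=14 Briarlake=5 Cedarfen=21 Juniper=4 → close Cedarfen (overflow 9)
  21÷3 = 7 each, +1 to first 0
Round 2: Ashgrove=21 Briarlake=12 Juniper=11 → close Ashgrove (overflow 9)
  21÷2 = 10 each, +1 to first 1
Round 3: Briarlake=23 Juniper=21 → close Briarlake (overflow 18)
  23÷1 = 23 each, +1 to first 0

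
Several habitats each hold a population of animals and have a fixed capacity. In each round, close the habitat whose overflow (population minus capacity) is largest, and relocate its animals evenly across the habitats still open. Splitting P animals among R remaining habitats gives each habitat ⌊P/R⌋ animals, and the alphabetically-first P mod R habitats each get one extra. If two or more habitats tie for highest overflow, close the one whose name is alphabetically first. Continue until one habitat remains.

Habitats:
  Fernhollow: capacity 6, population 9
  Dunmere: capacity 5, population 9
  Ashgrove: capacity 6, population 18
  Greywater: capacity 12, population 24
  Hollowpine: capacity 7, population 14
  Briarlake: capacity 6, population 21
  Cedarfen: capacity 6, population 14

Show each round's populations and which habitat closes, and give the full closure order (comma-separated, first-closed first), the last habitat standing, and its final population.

Round 1: Ashgrove=18 Briarlake=21 Cedarfen=14 Dunmere=9 Fernhollow=9 Greywater=24 Hollowpine=14 → close Briarlake (overflow 15)
  21÷6 = 3 each, +1 to first 3
Round 2: Ashgrove=22 Cedarfen=18 Dunmere=13 Fernhollow=12 Greywater=27 Hollowpine=17 → close Ashgrove (overflow 16)
  22÷5 = 4 each, +1 to first 2
Round 3: Cedarfen=23 Dunmere=18 Fernhollow=16 Greywater=31 Hollowpine=21 → close Greywater (overflow 19)
  31÷4 = 7 each, +1 to first 3
Round 4: Cedarfen=31 Dunmere=26 Fernhollow=24 Hollowpine=28 → close Cedarfen (overflow 25)
  31÷3 = 10 each, +1 to first 1
Round 5: Dunmere=37 Fernhollow=34 Hollowpine=38 → close Dunmere (overflow 32)
  37÷2 = 18 each, +1 to first 1
Round 6: Fernhollow=53 Hollowpine=56 → close Hollowpine (overflow 49)
  56÷1 = 56 each, +1 to first 0

Closure order: Briarlake, Ashgrove, Greywater, Cedarfen, Dunmere, Hollowpine
Last habitat: Fernhollow with 109 animals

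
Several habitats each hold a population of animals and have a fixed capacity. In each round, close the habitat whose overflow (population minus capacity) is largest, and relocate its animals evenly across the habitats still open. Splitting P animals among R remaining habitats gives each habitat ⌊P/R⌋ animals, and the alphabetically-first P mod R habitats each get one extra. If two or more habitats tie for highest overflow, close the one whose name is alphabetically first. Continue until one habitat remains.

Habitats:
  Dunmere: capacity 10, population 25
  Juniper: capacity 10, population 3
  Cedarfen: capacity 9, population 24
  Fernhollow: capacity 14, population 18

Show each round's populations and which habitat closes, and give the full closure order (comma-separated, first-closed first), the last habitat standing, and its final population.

Round 1: Cedarfen=24 Dunmere=25 Fernhollow=18 Juniper=3 → close Cedarfen (overflow 15)
  24÷3 = 8 each, +1 to first 0
Round 2: Dunmere=33 Fernhollow=26 Juniper=11 → close Dunmere (overflow 23)
  33÷2 = 16 each, +1 to first 1
Round 3: Fernhollow=43 Juniper=27 → close Fernhollow (overflow 29)
  43÷1 = 43 each, +1 to first 0

Closure order: Cedarfen, Dunmere, Fernhollow
Last habitat: Juniper with 70 animals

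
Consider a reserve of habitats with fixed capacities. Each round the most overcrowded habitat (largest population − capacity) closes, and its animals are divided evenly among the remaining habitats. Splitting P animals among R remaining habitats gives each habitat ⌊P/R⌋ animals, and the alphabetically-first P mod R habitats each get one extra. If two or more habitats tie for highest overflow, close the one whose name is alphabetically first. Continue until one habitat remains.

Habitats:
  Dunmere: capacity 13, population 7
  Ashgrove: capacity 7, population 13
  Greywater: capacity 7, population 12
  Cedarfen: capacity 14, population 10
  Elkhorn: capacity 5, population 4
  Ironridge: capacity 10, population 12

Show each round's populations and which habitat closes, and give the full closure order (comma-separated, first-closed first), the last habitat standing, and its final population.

Round 1: Ashgrove=13 Cedarfen=10 Dunmere=7 Elkhorn=4 Greywater=12 Ironridge=12 → close Ashgrove (overflow 6)
  13÷5 = 2 each, +1 to first 3
Round 2: Cedarfen=13 Dunmere=10 Elkhorn=7 Greywater=14 Ironridge=14 → close Greywater (overflow 7)
  14÷4 = 3 each, +1 to first 2
Round 3: Cedarfen=17 Dunmere=14 Elkhorn=10 Ironridge=17 → close Ironridge (overflow 7)
  17÷3 = 5 each, +1 to first 2
Round 4: Cedarfen=23 Dunmere=20 Elkhorn=15 → close Elkhorn (overflow 10)
  15÷2 = 7 each, +1 to first 1
Round 5: Cedarfen=31 Dunmere=27 → close Cedarfen (overflow 17)
  31÷1 = 31 each, +1 to first 0

Closure order: Ashgrove, Greywater, Ironridge, Elkhorn, Cedarfen
Last habitat: Dunmere with 58 animals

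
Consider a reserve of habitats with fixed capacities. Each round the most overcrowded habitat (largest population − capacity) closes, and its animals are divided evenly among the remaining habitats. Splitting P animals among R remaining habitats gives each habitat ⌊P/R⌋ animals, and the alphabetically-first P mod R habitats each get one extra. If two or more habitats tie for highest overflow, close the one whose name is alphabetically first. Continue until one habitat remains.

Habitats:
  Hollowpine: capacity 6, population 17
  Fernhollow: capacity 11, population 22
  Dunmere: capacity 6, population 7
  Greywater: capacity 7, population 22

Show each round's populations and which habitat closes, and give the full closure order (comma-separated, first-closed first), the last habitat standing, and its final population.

Closure order: Greywater, Fernhollow, Hollowpine
Last habitat: Dunmere with 68 animals

Round 1: Dunmere=7 Fernhollow=22 Greywater=22 Hollowpine=17 → close Greywater (overflow 15)
  22÷3 = 7 each, +1 to first 1
Round 2: Dunmere=15 Fernhollow=29 Hollowpine=24 → close Fernhollow (overflow 18)
  29÷2 = 14 each, +1 to first 1
Round 3: Dunmere=30 Hollowpine=38 → close Hollowpine (overflow 32)
  38÷1 = 38 each, +1 to first 0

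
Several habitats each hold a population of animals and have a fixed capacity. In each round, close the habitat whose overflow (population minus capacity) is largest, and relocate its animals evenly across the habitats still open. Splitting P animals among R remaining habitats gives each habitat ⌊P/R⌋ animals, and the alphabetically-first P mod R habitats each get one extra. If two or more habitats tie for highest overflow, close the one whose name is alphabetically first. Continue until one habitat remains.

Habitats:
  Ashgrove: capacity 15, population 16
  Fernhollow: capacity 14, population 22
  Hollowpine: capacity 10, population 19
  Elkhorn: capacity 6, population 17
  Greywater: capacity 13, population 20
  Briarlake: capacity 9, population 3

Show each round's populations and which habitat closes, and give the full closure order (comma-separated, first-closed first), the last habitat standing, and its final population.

Closure order: Elkhorn, Hollowpine, Fernhollow, Greywater, Ashgrove
Last habitat: Briarlake with 97 animals

Round 1: Ashgrove=16 Briarlake=3 Elkhorn=17 Fernhollow=22 Greywater=20 Hollowpine=19 → close Elkhorn (overflow 11)
  17÷5 = 3 each, +1 to first 2
Round 2: Ashgrove=20 Briarlake=7 Fernhollow=25 Greywater=23 Hollowpine=22 → close Hollowpine (overflow 12)
  22÷4 = 5 each, +1 to first 2
Round 3: Ashgrove=26 Briarlake=13 Fernhollow=30 Greywater=28 → close Fernhollow (overflow 16)
  30÷3 = 10 each, +1 to first 0
Round 4: Ashgrove=36 Briarlake=23 Greywater=38 → close Greywater (overflow 25)
  38÷2 = 19 each, +1 to first 0
Round 5: Ashgrove=55 Briarlake=42 → close Ashgrove (overflow 40)
  55÷1 = 55 each, +1 to first 0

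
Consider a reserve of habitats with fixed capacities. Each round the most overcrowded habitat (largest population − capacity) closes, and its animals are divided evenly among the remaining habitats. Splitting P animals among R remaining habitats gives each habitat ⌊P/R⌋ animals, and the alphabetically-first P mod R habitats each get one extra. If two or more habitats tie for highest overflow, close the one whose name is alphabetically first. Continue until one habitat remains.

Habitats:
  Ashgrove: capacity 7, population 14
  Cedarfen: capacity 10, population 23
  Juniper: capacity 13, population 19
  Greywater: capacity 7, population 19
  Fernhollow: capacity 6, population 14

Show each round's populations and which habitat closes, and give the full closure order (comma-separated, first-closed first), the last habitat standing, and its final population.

Closure order: Cedarfen, Greywater, Ashgrove, Fernhollow
Last habitat: Juniper with 89 animals

Round 1: Ashgrove=14 Cedarfen=23 Fernhollow=14 Greywater=19 Juniper=19 → close Cedarfen (overflow 13)
  23÷4 = 5 each, +1 to first 3
Round 2: Ashgrove=20 Fernhollow=20 Greywater=25 Juniper=24 → close Greywater (overflow 18)
  25÷3 = 8 each, +1 to first 1
Round 3: Ashgrove=29 Fernhollow=28 Juniper=32 → close Ashgrove (overflow 22)
  29÷2 = 14 each, +1 to first 1
Round 4: Fernhollow=43 Juniper=46 → close Fernhollow (overflow 37)
  43÷1 = 43 each, +1 to first 0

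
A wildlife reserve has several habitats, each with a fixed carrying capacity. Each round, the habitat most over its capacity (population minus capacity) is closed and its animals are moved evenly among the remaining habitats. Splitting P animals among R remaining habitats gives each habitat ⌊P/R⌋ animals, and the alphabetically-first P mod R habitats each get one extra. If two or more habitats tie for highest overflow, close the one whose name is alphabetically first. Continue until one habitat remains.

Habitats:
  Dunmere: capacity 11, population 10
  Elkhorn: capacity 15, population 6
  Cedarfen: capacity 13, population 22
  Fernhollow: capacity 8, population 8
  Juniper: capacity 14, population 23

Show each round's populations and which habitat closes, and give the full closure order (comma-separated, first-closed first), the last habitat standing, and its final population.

Closure order: Cedarfen, Juniper, Dunmere, Fernhollow
Last habitat: Elkhorn with 69 animals

Round 1: Cedarfen=22 Dunmere=10 Elkhorn=6 Fernhollow=8 Juniper=23 → close Cedarfen (overflow 9)
  22÷4 = 5 each, +1 to first 2
Round 2: Dunmere=16 Elkhorn=12 Fernhollow=13 Juniper=28 → close Juniper (overflow 14)
  28÷3 = 9 each, +1 to first 1
Round 3: Dunmere=26 Elkhorn=21 Fernhollow=22 → close Dunmere (overflow 15)
  26÷2 = 13 each, +1 to first 0
Round 4: Elkhorn=34 Fernhollow=35 → close Fernhollow (overflow 27)
  35÷1 = 35 each, +1 to first 0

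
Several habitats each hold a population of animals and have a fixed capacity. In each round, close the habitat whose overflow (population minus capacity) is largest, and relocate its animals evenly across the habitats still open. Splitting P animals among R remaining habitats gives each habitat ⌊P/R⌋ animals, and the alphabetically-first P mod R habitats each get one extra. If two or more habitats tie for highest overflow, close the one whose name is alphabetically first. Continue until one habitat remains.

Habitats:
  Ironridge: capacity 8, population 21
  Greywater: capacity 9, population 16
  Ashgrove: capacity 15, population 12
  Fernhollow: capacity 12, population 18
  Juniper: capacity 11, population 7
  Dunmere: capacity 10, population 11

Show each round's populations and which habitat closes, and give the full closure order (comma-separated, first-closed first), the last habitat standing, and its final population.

Round 1: Ashgrove=12 Dunmere=11 Fernhollow=18 Greywater=16 Ironridge=21 Juniper=7 → close Ironridge (overflow 13)
  21÷5 = 4 each, +1 to first 1
Round 2: Ashgrove=17 Dunmere=15 Fernhollow=22 Greywater=20 Juniper=11 → close Greywater (overflow 11)
  20÷4 = 5 each, +1 to first 0
Round 3: Ashgrove=22 Dunmere=20 Fernhollow=27 Juniper=16 → close Fernhollow (overflow 15)
  27÷3 = 9 each, +1 to first 0
Round 4: Ashgrove=31 Dunmere=29 Juniper=25 → close Dunmere (overflow 19)
  29÷2 = 14 each, +1 to first 1
Round 5: Ashgrove=46 Juniper=39 → close Ashgrove (overflow 31)
  46÷1 = 46 each, +1 to first 0

Closure order: Ironridge, Greywater, Fernhollow, Dunmere, Ashgrove
Last habitat: Juniper with 85 animals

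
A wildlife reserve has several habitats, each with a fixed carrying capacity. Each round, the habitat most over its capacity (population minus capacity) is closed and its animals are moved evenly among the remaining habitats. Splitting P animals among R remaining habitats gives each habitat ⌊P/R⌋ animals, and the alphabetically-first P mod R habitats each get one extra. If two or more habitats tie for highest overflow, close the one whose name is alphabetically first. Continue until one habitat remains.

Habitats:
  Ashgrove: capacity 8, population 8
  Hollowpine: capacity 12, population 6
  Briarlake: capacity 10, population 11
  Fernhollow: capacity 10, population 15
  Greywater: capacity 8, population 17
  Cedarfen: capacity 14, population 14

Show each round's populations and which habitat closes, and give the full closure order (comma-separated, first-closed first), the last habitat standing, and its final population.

Round 1: Ashgrove=8 Briarlake=11 Cedarfen=14 Fernhollow=15 Greywater=17 Hollowpine=6 → close Greywater (overflow 9)
  17÷5 = 3 each, +1 to first 2
Round 2: Ashgrove=12 Briarlake=15 Cedarfen=17 Fernhollow=18 Hollowpine=9 → close Fernhollow (overflow 8)
  18÷4 = 4 each, +1 to first 2
Round 3: Ashgrove=17 Briarlake=20 Cedarfen=21 Hollowpine=13 → close Briarlake (overflow 10)
  20÷3 = 6 each, +1 to first 2
Round 4: Ashgrove=24 Cedarfen=28 Hollowpine=19 → close Ashgrove (overflow 16)
  24÷2 = 12 each, +1 to first 0
Round 5: Cedarfen=40 Hollowpine=31 → close Cedarfen (overflow 26)
  40÷1 = 40 each, +1 to first 0

Closure order: Greywater, Fernhollow, Briarlake, Ashgrove, Cedarfen
Last habitat: Hollowpine with 71 animals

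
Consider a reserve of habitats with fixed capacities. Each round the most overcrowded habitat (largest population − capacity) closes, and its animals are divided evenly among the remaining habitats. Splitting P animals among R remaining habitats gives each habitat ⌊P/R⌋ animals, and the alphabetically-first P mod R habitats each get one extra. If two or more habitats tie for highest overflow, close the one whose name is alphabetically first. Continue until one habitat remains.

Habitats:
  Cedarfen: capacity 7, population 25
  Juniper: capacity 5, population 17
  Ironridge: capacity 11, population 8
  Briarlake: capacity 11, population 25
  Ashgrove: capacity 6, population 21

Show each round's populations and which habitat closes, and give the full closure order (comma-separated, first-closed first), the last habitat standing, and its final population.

Round 1: Ashgrove=21 Briarlake=25 Cedarfen=25 Ironridge=8 Juniper=17 → close Cedarfen (overflow 18)
  25÷4 = 6 each, +1 to first 1
Round 2: Ashgrove=28 Briarlake=31 Ironridge=14 Juniper=23 → close Ashgrove (overflow 22)
  28÷3 = 9 each, +1 to first 1
Round 3: Briarlake=41 Ironridge=23 Juniper=32 → close Briarlake (overflow 30)
  41÷2 = 20 each, +1 to first 1
Round 4: Ironridge=44 Juniper=52 → close Juniper (overflow 47)
  52÷1 = 52 each, +1 to first 0

Closure order: Cedarfen, Ashgrove, Briarlake, Juniper
Last habitat: Ironridge with 96 animals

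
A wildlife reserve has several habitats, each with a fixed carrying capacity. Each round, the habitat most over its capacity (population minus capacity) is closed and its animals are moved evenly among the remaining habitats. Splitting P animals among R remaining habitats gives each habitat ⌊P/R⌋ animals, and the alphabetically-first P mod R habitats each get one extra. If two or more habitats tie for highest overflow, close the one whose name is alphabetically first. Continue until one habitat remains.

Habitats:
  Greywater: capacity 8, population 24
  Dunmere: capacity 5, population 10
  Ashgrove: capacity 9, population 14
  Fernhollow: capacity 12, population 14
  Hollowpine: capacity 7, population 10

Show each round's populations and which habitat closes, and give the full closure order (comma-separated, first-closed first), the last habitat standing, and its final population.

Closure order: Greywater, Ashgrove, Dunmere, Fernhollow
Last habitat: Hollowpine with 72 animals

Round 1: Ashgrove=14 Dunmere=10 Fernhollow=14 Greywater=24 Hollowpine=10 → close Greywater (overflow 16)
  24÷4 = 6 each, +1 to first 0
Round 2: Ashgrove=20 Dunmere=16 Fernhollow=20 Hollowpine=16 → close Ashgrove (overflow 11)
  20÷3 = 6 each, +1 to first 2
Round 3: Dunmere=23 Fernhollow=27 Hollowpine=22 → close Dunmere (overflow 18)
  23÷2 = 11 each, +1 to first 1
Round 4: Fernhollow=39 Hollowpine=33 → close Fernhollow (overflow 27)
  39÷1 = 39 each, +1 to first 0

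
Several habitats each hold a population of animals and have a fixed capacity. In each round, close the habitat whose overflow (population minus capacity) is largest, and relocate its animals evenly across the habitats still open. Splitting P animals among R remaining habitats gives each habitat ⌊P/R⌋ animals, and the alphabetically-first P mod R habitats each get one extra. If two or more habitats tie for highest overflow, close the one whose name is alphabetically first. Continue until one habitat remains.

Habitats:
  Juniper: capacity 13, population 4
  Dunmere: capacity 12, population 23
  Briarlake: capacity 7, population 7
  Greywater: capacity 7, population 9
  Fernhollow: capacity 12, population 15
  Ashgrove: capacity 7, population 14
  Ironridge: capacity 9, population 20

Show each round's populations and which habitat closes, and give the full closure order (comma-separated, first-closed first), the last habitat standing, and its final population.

Closure order: Dunmere, Ironridge, Ashgrove, Fernhollow, Greywater, Briarlake
Last habitat: Juniper with 92 animals

Round 1: Ashgrove=14 Briarlake=7 Dunmere=23 Fernhollow=15 Greywater=9 Ironridge=20 Juniper=4 → close Dunmere (overflow 11)
  23÷6 = 3 each, +1 to first 5
Round 2: Ashgrove=18 Briarlake=11 Fernhollow=19 Greywater=13 Ironridge=24 Juniper=7 → close Ironridge (overflow 15)
  24÷5 = 4 each, +1 to first 4
Round 3: Ashgrove=23 Briarlake=16 Fernhollow=24 Greywater=18 Juniper=11 → close Ashgrove (overflow 16)
  23÷4 = 5 each, +1 to first 3
Round 4: Briarlake=22 Fernhollow=30 Greywater=24 Juniper=16 → close Fernhollow (overflow 18)
  30÷3 = 10 each, +1 to first 0
Round 5: Briarlake=32 Greywater=34 Juniper=26 → close Greywater (overflow 27)
  34÷2 = 17 each, +1 to first 0
Round 6: Briarlake=49 Juniper=43 → close Briarlake (overflow 42)
  49÷1 = 49 each, +1 to first 0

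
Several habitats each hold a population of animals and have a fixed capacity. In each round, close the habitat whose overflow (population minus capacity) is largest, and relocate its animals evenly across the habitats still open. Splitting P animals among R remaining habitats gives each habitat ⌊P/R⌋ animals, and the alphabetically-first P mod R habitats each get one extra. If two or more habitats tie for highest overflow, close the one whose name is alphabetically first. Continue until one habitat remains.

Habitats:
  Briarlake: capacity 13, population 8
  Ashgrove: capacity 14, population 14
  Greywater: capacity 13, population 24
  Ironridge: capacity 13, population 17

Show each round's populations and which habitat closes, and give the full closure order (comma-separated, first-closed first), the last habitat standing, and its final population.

Round 1: Ashgrove=14 Briarlake=8 Greywater=24 Ironridge=17 → close Greywater (overflow 11)
  24÷3 = 8 each, +1 to first 0
Round 2: Ashgrove=22 Briarlake=16 Ironridge=25 → close Ironridge (overflow 12)
  25÷2 = 12 each, +1 to first 1
Round 3: Ashgrove=35 Briarlake=28 → close Ashgrove (overflow 21)
  35÷1 = 35 each, +1 to first 0

Closure order: Greywater, Ironridge, Ashgrove
Last habitat: Briarlake with 63 animals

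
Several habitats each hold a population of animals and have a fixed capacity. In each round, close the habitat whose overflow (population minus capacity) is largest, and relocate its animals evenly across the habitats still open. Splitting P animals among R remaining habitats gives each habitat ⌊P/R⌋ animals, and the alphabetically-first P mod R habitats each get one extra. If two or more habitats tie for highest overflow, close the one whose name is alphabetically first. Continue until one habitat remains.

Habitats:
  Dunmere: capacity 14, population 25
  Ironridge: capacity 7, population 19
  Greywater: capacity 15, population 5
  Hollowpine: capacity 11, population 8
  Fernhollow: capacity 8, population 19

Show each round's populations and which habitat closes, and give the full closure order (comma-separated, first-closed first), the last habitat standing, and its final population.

Round 1: Dunmere=25 Fernhollow=19 Greywater=5 Hollowpine=8 Ironridge=19 → close Ironridge (overflow 12)
  19÷4 = 4 each, +1 to first 3
Round 2: Dunmere=30 Fernhollow=24 Greywater=10 Hollowpine=12 → close Dunmere (overflow 16)
  30÷3 = 10 each, +1 to first 0
Round 3: Fernhollow=34 Greywater=20 Hollowpine=22 → close Fernhollow (overflow 26)
  34÷2 = 17 each, +1 to first 0
Round 4: Greywater=37 Hollowpine=39 → close Hollowpine (overflow 28)
  39÷1 = 39 each, +1 to first 0

Closure order: Ironridge, Dunmere, Fernhollow, Hollowpine
Last habitat: Greywater with 76 animals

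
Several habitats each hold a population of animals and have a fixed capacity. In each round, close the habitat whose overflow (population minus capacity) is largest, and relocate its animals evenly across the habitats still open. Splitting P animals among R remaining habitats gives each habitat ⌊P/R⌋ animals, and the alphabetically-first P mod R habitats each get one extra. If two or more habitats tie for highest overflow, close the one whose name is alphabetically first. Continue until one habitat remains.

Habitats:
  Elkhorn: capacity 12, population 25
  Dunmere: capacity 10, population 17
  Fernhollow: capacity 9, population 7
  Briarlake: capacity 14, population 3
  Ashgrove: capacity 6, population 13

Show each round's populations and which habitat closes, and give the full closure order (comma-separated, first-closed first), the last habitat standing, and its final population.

Round 1: Ashgrove=13 Briarlake=3 Dunmere=17 Elkhorn=25 Fernhollow=7 → close Elkhorn (overflow 13)
  25÷4 = 6 each, +1 to first 1
Round 2: Ashgrove=20 Briarlake=9 Dunmere=23 Fernhollow=13 → close Ashgrove (overflow 14)
  20÷3 = 6 each, +1 to first 2
Round 3: Briarlake=16 Dunmere=30 Fernhollow=19 → close Dunmere (overflow 20)
  30÷2 = 15 each, +1 to first 0
Round 4: Briarlake=31 Fernhollow=34 → close Fernhollow (overflow 25)
  34÷1 = 34 each, +1 to first 0

Closure order: Elkhorn, Ashgrove, Dunmere, Fernhollow
Last habitat: Briarlake with 65 animals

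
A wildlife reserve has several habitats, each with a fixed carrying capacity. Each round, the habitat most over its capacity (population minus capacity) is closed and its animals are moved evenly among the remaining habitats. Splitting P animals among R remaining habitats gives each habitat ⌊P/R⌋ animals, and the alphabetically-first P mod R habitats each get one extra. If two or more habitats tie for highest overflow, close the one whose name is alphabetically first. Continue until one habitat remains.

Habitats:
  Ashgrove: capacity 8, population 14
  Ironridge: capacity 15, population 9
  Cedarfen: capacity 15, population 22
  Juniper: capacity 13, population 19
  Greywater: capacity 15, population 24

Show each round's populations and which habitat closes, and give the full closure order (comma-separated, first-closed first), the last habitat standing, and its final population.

Round 1: Ashgrove=14 Cedarfen=22 Greywater=24 Ironridge=9 Juniper=19 → close Greywater (overflow 9)
  24÷4 = 6 each, +1 to first 0
Round 2: Ashgrove=20 Cedarfen=28 Ironridge=15 Juniper=25 → close Cedarfen (overflow 13)
  28÷3 = 9 each, +1 to first 1
Round 3: Ashgrove=30 Ironridge=24 Juniper=34 → close Ashgrove (overflow 22)
  30÷2 = 15 each, +1 to first 0
Round 4: Ironridge=39 Juniper=49 → close Juniper (overflow 36)
  49÷1 = 49 each, +1 to first 0

Closure order: Greywater, Cedarfen, Ashgrove, Juniper
Last habitat: Ironridge with 88 animals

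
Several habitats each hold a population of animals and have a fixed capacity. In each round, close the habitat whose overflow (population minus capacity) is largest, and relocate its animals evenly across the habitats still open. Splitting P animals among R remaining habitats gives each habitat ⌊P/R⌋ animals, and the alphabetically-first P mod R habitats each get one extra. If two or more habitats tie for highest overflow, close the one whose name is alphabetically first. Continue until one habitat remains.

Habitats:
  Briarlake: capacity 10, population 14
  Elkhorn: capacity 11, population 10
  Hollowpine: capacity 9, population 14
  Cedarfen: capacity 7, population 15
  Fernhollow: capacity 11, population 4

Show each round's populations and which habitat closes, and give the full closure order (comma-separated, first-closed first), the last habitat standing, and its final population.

Closure order: Cedarfen, Briarlake, Hollowpine, Elkhorn
Last habitat: Fernhollow with 57 animals

Round 1: Briarlake=14 Cedarfen=15 Elkhorn=10 Fernhollow=4 Hollowpine=14 → close Cedarfen (overflow 8)
  15÷4 = 3 each, +1 to first 3
Round 2: Briarlake=18 Elkhorn=14 Fernhollow=8 Hollowpine=17 → close Briarlake (overflow 8)
  18÷3 = 6 each, +1 to first 0
Round 3: Elkhorn=20 Fernhollow=14 Hollowpine=23 → close Hollowpine (overflow 14)
  23÷2 = 11 each, +1 to first 1
Round 4: Elkhorn=32 Fernhollow=25 → close Elkhorn (overflow 21)
  32÷1 = 32 each, +1 to first 0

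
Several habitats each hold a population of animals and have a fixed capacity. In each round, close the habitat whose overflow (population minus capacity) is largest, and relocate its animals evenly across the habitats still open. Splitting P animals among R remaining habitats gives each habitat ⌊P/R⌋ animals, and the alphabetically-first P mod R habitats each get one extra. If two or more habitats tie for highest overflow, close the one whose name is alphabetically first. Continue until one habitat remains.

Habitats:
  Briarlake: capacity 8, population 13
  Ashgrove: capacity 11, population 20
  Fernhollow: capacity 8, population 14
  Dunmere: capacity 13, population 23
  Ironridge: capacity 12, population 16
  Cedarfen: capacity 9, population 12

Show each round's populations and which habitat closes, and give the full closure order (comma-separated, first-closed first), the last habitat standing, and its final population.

Closure order: Dunmere, Ashgrove, Briarlake, Fernhollow, Cedarfen
Last habitat: Ironridge with 98 animals

Round 1: Ashgrove=20 Briarlake=13 Cedarfen=12 Dunmere=23 Fernhollow=14 Ironridge=16 → close Dunmere (overflow 10)
  23÷5 = 4 each, +1 to first 3
Round 2: Ashgrove=25 Briarlake=18 Cedarfen=17 Fernhollow=18 Ironridge=20 → close Ashgrove (overflow 14)
  25÷4 = 6 each, +1 to first 1
Round 3: Briarlake=25 Cedarfen=23 Fernhollow=24 Ironridge=26 → close Briarlake (overflow 17)
  25÷3 = 8 each, +1 to first 1
Round 4: Cedarfen=32 Fernhollow=32 Ironridge=34 → close Fernhollow (overflow 24)
  32÷2 = 16 each, +1 to first 0
Round 5: Cedarfen=48 Ironridge=50 → close Cedarfen (overflow 39)
  48÷1 = 48 each, +1 to first 0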